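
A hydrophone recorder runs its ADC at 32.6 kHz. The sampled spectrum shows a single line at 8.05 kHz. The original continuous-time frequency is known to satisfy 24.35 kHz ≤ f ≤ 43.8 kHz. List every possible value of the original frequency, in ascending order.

Frequencies that alias to 8.05 kHz are k·fs ± 8.05 kHz for integer k ≥ 0.
k=0: 8.05 kHz.
k=1: 24.55 kHz, 40.65 kHz.
k=2: 57.15 kHz, 73.25 kHz.
Within [24.35 kHz, 43.8 kHz]: 24.55 kHz, 40.65 kHz.

24.55 kHz, 40.65 kHz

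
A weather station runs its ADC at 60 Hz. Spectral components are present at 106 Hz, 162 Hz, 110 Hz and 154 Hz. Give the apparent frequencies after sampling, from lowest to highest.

10 Hz, 14 Hz, 18 Hz, 26 Hz

fs/2 = 30 Hz.
106 Hz mod fs = 46 Hz.
46 Hz > fs/2 = 30 Hz, folds to fs − 46 Hz = 14 Hz.
162 Hz mod fs = 42 Hz.
42 Hz > fs/2 = 30 Hz, folds to fs − 42 Hz = 18 Hz.
110 Hz mod fs = 50 Hz.
50 Hz > fs/2 = 30 Hz, folds to fs − 50 Hz = 10 Hz.
154 Hz mod fs = 34 Hz.
34 Hz > fs/2 = 30 Hz, folds to fs − 34 Hz = 26 Hz.
Distinct values: {10 Hz, 14 Hz, 18 Hz, 26 Hz}.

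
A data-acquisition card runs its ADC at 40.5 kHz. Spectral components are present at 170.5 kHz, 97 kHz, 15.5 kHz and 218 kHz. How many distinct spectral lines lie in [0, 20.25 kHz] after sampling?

3

fs/2 = 20.25 kHz.
170.5 kHz mod fs = 8.5 kHz.
8.5 kHz ≤ fs/2 = 20.25 kHz, appears at 8.5 kHz.
97 kHz mod fs = 16 kHz.
16 kHz ≤ fs/2 = 20.25 kHz, appears at 16 kHz.
15.5 kHz ≤ fs/2 = 20.25 kHz, passes unchanged.
218 kHz mod fs = 15.5 kHz.
15.5 kHz ≤ fs/2 = 20.25 kHz, appears at 15.5 kHz.
Distinct values: {8.5 kHz, 15.5 kHz, 16 kHz} → 3.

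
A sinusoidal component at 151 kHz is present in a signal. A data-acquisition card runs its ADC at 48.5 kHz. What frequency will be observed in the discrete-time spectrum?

5.5 kHz

151 kHz mod fs = 5.5 kHz.
5.5 kHz ≤ fs/2 = 24.25 kHz, appears at 5.5 kHz.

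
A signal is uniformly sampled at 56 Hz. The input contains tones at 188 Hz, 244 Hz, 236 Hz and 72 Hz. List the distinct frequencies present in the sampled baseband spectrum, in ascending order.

12 Hz, 16 Hz, 20 Hz

fs/2 = 28 Hz.
188 Hz mod fs = 20 Hz.
20 Hz ≤ fs/2 = 28 Hz, appears at 20 Hz.
244 Hz mod fs = 20 Hz.
20 Hz ≤ fs/2 = 28 Hz, appears at 20 Hz.
236 Hz mod fs = 12 Hz.
12 Hz ≤ fs/2 = 28 Hz, appears at 12 Hz.
72 Hz mod fs = 16 Hz.
16 Hz ≤ fs/2 = 28 Hz, appears at 16 Hz.
Distinct values: {12 Hz, 16 Hz, 20 Hz}.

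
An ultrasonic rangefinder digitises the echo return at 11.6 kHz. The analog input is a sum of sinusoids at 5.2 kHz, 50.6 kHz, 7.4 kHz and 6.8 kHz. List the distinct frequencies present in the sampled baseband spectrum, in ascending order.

4.2 kHz, 4.8 kHz, 5.2 kHz

fs/2 = 5.8 kHz.
5.2 kHz ≤ fs/2 = 5.8 kHz, passes unchanged.
50.6 kHz mod fs = 4.2 kHz.
4.2 kHz ≤ fs/2 = 5.8 kHz, appears at 4.2 kHz.
7.4 kHz > fs/2 = 5.8 kHz, folds to fs − 7.4 kHz = 4.2 kHz.
6.8 kHz > fs/2 = 5.8 kHz, folds to fs − 6.8 kHz = 4.8 kHz.
Distinct values: {4.2 kHz, 4.8 kHz, 5.2 kHz}.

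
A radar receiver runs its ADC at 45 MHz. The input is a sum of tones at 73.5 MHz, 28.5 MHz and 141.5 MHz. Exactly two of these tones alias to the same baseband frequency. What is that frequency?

16.5 MHz

fs/2 = 22.5 MHz.
73.5 MHz mod fs = 28.5 MHz.
28.5 MHz > fs/2 = 22.5 MHz, folds to fs − 28.5 MHz = 16.5 MHz.
28.5 MHz > fs/2 = 22.5 MHz, folds to fs − 28.5 MHz = 16.5 MHz.
141.5 MHz mod fs = 6.5 MHz.
6.5 MHz ≤ fs/2 = 22.5 MHz, appears at 6.5 MHz.
28.5 MHz and 73.5 MHz both map to 16.5 MHz.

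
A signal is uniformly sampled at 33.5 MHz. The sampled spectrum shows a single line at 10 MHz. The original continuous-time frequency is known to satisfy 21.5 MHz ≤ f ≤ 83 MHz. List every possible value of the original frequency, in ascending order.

Frequencies that alias to 10 MHz are k·fs ± 10 MHz for integer k ≥ 0.
k=0: 10 MHz.
k=1: 23.5 MHz, 43.5 MHz.
k=2: 57 MHz, 77 MHz.
k=3: 90.5 MHz, 110.5 MHz.
Within [21.5 MHz, 83 MHz]: 23.5 MHz, 43.5 MHz, 57 MHz, 77 MHz.

23.5 MHz, 43.5 MHz, 57 MHz, 77 MHz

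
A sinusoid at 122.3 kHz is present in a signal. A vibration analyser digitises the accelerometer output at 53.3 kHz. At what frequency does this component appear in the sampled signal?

15.7 kHz

122.3 kHz mod fs = 15.7 kHz.
15.7 kHz ≤ fs/2 = 26.65 kHz, appears at 15.7 kHz.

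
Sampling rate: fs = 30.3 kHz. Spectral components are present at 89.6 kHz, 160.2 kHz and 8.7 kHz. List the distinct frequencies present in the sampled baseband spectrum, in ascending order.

1.3 kHz, 8.7 kHz

fs/2 = 15.15 kHz.
89.6 kHz mod fs = 29 kHz.
29 kHz > fs/2 = 15.15 kHz, folds to fs − 29 kHz = 1.3 kHz.
160.2 kHz mod fs = 8.7 kHz.
8.7 kHz ≤ fs/2 = 15.15 kHz, appears at 8.7 kHz.
8.7 kHz ≤ fs/2 = 15.15 kHz, passes unchanged.
Distinct values: {1.3 kHz, 8.7 kHz}.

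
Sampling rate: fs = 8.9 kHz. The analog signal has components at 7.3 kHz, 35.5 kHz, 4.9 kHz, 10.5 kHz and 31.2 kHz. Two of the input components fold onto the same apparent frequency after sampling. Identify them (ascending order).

fs/2 = 4.45 kHz.
7.3 kHz > fs/2 = 4.45 kHz, folds to fs − 7.3 kHz = 1.6 kHz.
35.5 kHz mod fs = 8.8 kHz.
8.8 kHz > fs/2 = 4.45 kHz, folds to fs − 8.8 kHz = 0.1 kHz.
4.9 kHz > fs/2 = 4.45 kHz, folds to fs − 4.9 kHz = 4 kHz.
10.5 kHz mod fs = 1.6 kHz.
1.6 kHz ≤ fs/2 = 4.45 kHz, appears at 1.6 kHz.
31.2 kHz mod fs = 4.5 kHz.
4.5 kHz > fs/2 = 4.45 kHz, folds to fs − 4.5 kHz = 4.4 kHz.
7.3 kHz and 10.5 kHz both map to 1.6 kHz.

7.3 kHz, 10.5 kHz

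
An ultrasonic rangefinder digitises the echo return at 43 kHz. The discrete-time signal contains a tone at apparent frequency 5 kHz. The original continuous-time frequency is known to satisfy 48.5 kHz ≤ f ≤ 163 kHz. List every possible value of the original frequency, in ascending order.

Frequencies that alias to 5 kHz are k·fs ± 5 kHz for integer k ≥ 0.
k=0: 5 kHz.
k=1: 38 kHz, 48 kHz.
k=2: 81 kHz, 91 kHz.
k=3: 124 kHz, 134 kHz.
k=4: 167 kHz, 177 kHz.
Within [48.5 kHz, 163 kHz]: 81 kHz, 91 kHz, 124 kHz, 134 kHz.

81 kHz, 91 kHz, 124 kHz, 134 kHz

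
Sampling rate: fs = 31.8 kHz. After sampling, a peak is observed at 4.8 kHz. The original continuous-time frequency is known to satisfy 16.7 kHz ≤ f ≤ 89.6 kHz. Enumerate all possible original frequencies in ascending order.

Frequencies that alias to 4.8 kHz are k·fs ± 4.8 kHz for integer k ≥ 0.
k=0: 4.8 kHz.
k=1: 27 kHz, 36.6 kHz.
k=2: 58.8 kHz, 68.4 kHz.
k=3: 90.6 kHz, 100.2 kHz.
Within [16.7 kHz, 89.6 kHz]: 27 kHz, 36.6 kHz, 58.8 kHz, 68.4 kHz.

27 kHz, 36.6 kHz, 58.8 kHz, 68.4 kHz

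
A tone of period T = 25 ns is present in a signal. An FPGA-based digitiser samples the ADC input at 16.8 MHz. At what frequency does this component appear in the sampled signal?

T = 25 ns → f = 1/T = 40 MHz.
40 MHz mod fs = 6.4 MHz.
6.4 MHz ≤ fs/2 = 8.4 MHz, appears at 6.4 MHz.

6.4 MHz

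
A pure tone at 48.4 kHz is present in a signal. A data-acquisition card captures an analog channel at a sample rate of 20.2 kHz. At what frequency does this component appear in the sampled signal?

48.4 kHz mod fs = 8 kHz.
8 kHz ≤ fs/2 = 10.1 kHz, appears at 8 kHz.

8 kHz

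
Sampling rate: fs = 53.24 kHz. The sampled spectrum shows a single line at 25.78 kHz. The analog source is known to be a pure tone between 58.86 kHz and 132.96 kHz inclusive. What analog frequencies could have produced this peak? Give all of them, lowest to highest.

79.02 kHz, 80.7 kHz, 132.26 kHz

Frequencies that alias to 25.78 kHz are k·fs ± 25.78 kHz for integer k ≥ 0.
k=0: 25.78 kHz.
k=1: 27.46 kHz, 79.02 kHz.
k=2: 80.7 kHz, 132.26 kHz.
k=3: 133.94 kHz, 185.5 kHz.
Within [58.86 kHz, 132.96 kHz]: 79.02 kHz, 80.7 kHz, 132.26 kHz.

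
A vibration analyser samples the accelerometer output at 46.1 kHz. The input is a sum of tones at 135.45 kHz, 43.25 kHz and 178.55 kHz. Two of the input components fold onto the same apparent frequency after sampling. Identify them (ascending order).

fs/2 = 23.05 kHz.
135.45 kHz mod fs = 43.25 kHz.
43.25 kHz > fs/2 = 23.05 kHz, folds to fs − 43.25 kHz = 2.85 kHz.
43.25 kHz > fs/2 = 23.05 kHz, folds to fs − 43.25 kHz = 2.85 kHz.
178.55 kHz mod fs = 40.25 kHz.
40.25 kHz > fs/2 = 23.05 kHz, folds to fs − 40.25 kHz = 5.85 kHz.
43.25 kHz and 135.45 kHz both map to 2.85 kHz.

43.25 kHz, 135.45 kHz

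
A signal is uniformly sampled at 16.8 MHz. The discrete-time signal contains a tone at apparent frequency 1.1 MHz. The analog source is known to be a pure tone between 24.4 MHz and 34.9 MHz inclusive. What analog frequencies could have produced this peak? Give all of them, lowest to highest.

32.5 MHz, 34.7 MHz

Frequencies that alias to 1.1 MHz are k·fs ± 1.1 MHz for integer k ≥ 0.
k=0: 1.1 MHz.
k=1: 15.7 MHz, 17.9 MHz.
k=2: 32.5 MHz, 34.7 MHz.
k=3: 49.3 MHz, 51.5 MHz.
Within [24.4 MHz, 34.9 MHz]: 32.5 MHz, 34.7 MHz.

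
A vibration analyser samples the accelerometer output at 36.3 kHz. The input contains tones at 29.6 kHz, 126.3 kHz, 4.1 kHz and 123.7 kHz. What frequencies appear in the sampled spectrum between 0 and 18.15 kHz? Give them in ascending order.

4.1 kHz, 6.7 kHz, 14.8 kHz, 17.4 kHz

fs/2 = 18.15 kHz.
29.6 kHz > fs/2 = 18.15 kHz, folds to fs − 29.6 kHz = 6.7 kHz.
126.3 kHz mod fs = 17.4 kHz.
17.4 kHz ≤ fs/2 = 18.15 kHz, appears at 17.4 kHz.
4.1 kHz ≤ fs/2 = 18.15 kHz, passes unchanged.
123.7 kHz mod fs = 14.8 kHz.
14.8 kHz ≤ fs/2 = 18.15 kHz, appears at 14.8 kHz.
Distinct values: {4.1 kHz, 6.7 kHz, 14.8 kHz, 17.4 kHz}.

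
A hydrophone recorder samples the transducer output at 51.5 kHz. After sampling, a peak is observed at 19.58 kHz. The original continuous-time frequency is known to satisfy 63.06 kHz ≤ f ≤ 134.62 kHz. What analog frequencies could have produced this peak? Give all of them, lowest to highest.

Frequencies that alias to 19.58 kHz are k·fs ± 19.58 kHz for integer k ≥ 0.
k=0: 19.58 kHz.
k=1: 31.92 kHz, 71.08 kHz.
k=2: 83.42 kHz, 122.58 kHz.
k=3: 134.92 kHz, 174.08 kHz.
Within [63.06 kHz, 134.62 kHz]: 71.08 kHz, 83.42 kHz, 122.58 kHz.

71.08 kHz, 83.42 kHz, 122.58 kHz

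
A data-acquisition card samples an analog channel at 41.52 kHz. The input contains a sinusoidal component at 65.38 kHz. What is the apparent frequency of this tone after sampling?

17.66 kHz

65.38 kHz mod fs = 23.86 kHz.
23.86 kHz > fs/2 = 20.76 kHz, folds to fs − 23.86 kHz = 17.66 kHz.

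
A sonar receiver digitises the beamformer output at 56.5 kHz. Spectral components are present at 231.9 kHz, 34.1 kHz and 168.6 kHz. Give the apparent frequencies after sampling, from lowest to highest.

0.9 kHz, 5.9 kHz, 22.4 kHz

fs/2 = 28.25 kHz.
231.9 kHz mod fs = 5.9 kHz.
5.9 kHz ≤ fs/2 = 28.25 kHz, appears at 5.9 kHz.
34.1 kHz > fs/2 = 28.25 kHz, folds to fs − 34.1 kHz = 22.4 kHz.
168.6 kHz mod fs = 55.6 kHz.
55.6 kHz > fs/2 = 28.25 kHz, folds to fs − 55.6 kHz = 0.9 kHz.
Distinct values: {0.9 kHz, 5.9 kHz, 22.4 kHz}.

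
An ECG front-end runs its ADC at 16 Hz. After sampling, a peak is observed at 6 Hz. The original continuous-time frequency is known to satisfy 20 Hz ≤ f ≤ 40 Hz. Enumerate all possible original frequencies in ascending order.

22 Hz, 26 Hz, 38 Hz

Frequencies that alias to 6 Hz are k·fs ± 6 Hz for integer k ≥ 0.
k=0: 6 Hz.
k=1: 10 Hz, 22 Hz.
k=2: 26 Hz, 38 Hz.
k=3: 42 Hz, 54 Hz.
Within [20 Hz, 40 Hz]: 22 Hz, 26 Hz, 38 Hz.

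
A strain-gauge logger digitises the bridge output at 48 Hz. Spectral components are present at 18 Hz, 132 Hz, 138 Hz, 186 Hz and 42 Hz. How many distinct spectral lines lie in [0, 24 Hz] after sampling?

fs/2 = 24 Hz.
18 Hz ≤ fs/2 = 24 Hz, passes unchanged.
132 Hz mod fs = 36 Hz.
36 Hz > fs/2 = 24 Hz, folds to fs − 36 Hz = 12 Hz.
138 Hz mod fs = 42 Hz.
42 Hz > fs/2 = 24 Hz, folds to fs − 42 Hz = 6 Hz.
186 Hz mod fs = 42 Hz.
42 Hz > fs/2 = 24 Hz, folds to fs − 42 Hz = 6 Hz.
42 Hz > fs/2 = 24 Hz, folds to fs − 42 Hz = 6 Hz.
Distinct values: {6 Hz, 12 Hz, 18 Hz} → 3.

3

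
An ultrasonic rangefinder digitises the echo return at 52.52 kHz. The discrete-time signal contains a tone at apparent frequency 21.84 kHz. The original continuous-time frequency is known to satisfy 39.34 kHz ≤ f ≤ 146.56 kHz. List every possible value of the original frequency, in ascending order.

74.36 kHz, 83.2 kHz, 126.88 kHz, 135.72 kHz

Frequencies that alias to 21.84 kHz are k·fs ± 21.84 kHz for integer k ≥ 0.
k=0: 21.84 kHz.
k=1: 30.68 kHz, 74.36 kHz.
k=2: 83.2 kHz, 126.88 kHz.
k=3: 135.72 kHz, 179.4 kHz.
k=4: 188.24 kHz, 231.92 kHz.
Within [39.34 kHz, 146.56 kHz]: 74.36 kHz, 83.2 kHz, 126.88 kHz, 135.72 kHz.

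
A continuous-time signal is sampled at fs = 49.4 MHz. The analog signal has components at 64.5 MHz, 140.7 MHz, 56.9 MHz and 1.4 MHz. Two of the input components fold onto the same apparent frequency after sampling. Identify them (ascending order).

56.9 MHz, 140.7 MHz

fs/2 = 24.7 MHz.
64.5 MHz mod fs = 15.1 MHz.
15.1 MHz ≤ fs/2 = 24.7 MHz, appears at 15.1 MHz.
140.7 MHz mod fs = 41.9 MHz.
41.9 MHz > fs/2 = 24.7 MHz, folds to fs − 41.9 MHz = 7.5 MHz.
56.9 MHz mod fs = 7.5 MHz.
7.5 MHz ≤ fs/2 = 24.7 MHz, appears at 7.5 MHz.
1.4 MHz ≤ fs/2 = 24.7 MHz, passes unchanged.
56.9 MHz and 140.7 MHz both map to 7.5 MHz.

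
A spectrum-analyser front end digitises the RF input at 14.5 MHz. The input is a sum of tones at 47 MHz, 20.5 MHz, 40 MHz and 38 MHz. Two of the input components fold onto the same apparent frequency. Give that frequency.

fs/2 = 7.25 MHz.
47 MHz mod fs = 3.5 MHz.
3.5 MHz ≤ fs/2 = 7.25 MHz, appears at 3.5 MHz.
20.5 MHz mod fs = 6 MHz.
6 MHz ≤ fs/2 = 7.25 MHz, appears at 6 MHz.
40 MHz mod fs = 11 MHz.
11 MHz > fs/2 = 7.25 MHz, folds to fs − 11 MHz = 3.5 MHz.
38 MHz mod fs = 9 MHz.
9 MHz > fs/2 = 7.25 MHz, folds to fs − 9 MHz = 5.5 MHz.
40 MHz and 47 MHz both map to 3.5 MHz.

3.5 MHz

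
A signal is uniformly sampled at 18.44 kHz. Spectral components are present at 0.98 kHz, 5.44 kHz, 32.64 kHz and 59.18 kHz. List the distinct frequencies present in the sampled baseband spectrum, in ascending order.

fs/2 = 9.22 kHz.
0.98 kHz ≤ fs/2 = 9.22 kHz, passes unchanged.
5.44 kHz ≤ fs/2 = 9.22 kHz, passes unchanged.
32.64 kHz mod fs = 14.2 kHz.
14.2 kHz > fs/2 = 9.22 kHz, folds to fs − 14.2 kHz = 4.24 kHz.
59.18 kHz mod fs = 3.86 kHz.
3.86 kHz ≤ fs/2 = 9.22 kHz, appears at 3.86 kHz.
Distinct values: {0.98 kHz, 3.86 kHz, 4.24 kHz, 5.44 kHz}.

0.98 kHz, 3.86 kHz, 4.24 kHz, 5.44 kHz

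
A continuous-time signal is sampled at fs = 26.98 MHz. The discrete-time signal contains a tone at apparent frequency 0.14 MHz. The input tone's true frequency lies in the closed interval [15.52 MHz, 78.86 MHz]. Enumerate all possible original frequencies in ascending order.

Frequencies that alias to 0.14 MHz are k·fs ± 0.14 MHz for integer k ≥ 0.
k=0: 0.14 MHz.
k=1: 26.84 MHz, 27.12 MHz.
k=2: 53.82 MHz, 54.1 MHz.
k=3: 80.8 MHz, 81.08 MHz.
Within [15.52 MHz, 78.86 MHz]: 26.84 MHz, 27.12 MHz, 53.82 MHz, 54.1 MHz.

26.84 MHz, 27.12 MHz, 53.82 MHz, 54.1 MHz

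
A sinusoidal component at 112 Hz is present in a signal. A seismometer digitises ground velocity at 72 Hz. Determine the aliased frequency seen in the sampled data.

32 Hz

112 Hz mod fs = 40 Hz.
40 Hz > fs/2 = 36 Hz, folds to fs − 40 Hz = 32 Hz.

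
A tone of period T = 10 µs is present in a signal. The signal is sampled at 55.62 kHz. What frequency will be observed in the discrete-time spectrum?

11.24 kHz

T = 10 µs → f = 1/T = 100 kHz.
100 kHz mod fs = 44.38 kHz.
44.38 kHz > fs/2 = 27.81 kHz, folds to fs − 44.38 kHz = 11.24 kHz.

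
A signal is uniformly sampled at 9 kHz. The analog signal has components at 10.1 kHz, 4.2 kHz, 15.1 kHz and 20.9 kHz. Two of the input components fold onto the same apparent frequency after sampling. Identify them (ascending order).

15.1 kHz, 20.9 kHz

fs/2 = 4.5 kHz.
10.1 kHz mod fs = 1.1 kHz.
1.1 kHz ≤ fs/2 = 4.5 kHz, appears at 1.1 kHz.
4.2 kHz ≤ fs/2 = 4.5 kHz, passes unchanged.
15.1 kHz mod fs = 6.1 kHz.
6.1 kHz > fs/2 = 4.5 kHz, folds to fs − 6.1 kHz = 2.9 kHz.
20.9 kHz mod fs = 2.9 kHz.
2.9 kHz ≤ fs/2 = 4.5 kHz, appears at 2.9 kHz.
15.1 kHz and 20.9 kHz both map to 2.9 kHz.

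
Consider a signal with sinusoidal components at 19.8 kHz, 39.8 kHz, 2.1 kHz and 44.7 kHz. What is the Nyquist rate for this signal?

Highest-frequency component: 44.7 kHz.
Nyquist rate = 2 × 44.7 kHz = 89.4 kHz.

89.4 kHz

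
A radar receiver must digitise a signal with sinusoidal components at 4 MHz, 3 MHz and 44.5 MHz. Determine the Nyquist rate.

89 MHz

Highest-frequency component: 44.5 MHz.
Nyquist rate = 2 × 44.5 MHz = 89 MHz.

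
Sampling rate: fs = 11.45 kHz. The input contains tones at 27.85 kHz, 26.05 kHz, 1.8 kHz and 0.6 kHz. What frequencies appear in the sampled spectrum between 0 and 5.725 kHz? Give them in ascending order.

fs/2 = 5.725 kHz.
27.85 kHz mod fs = 4.95 kHz.
4.95 kHz ≤ fs/2 = 5.725 kHz, appears at 4.95 kHz.
26.05 kHz mod fs = 3.15 kHz.
3.15 kHz ≤ fs/2 = 5.725 kHz, appears at 3.15 kHz.
1.8 kHz ≤ fs/2 = 5.725 kHz, passes unchanged.
0.6 kHz ≤ fs/2 = 5.725 kHz, passes unchanged.
Distinct values: {0.6 kHz, 1.8 kHz, 3.15 kHz, 4.95 kHz}.

0.6 kHz, 1.8 kHz, 3.15 kHz, 4.95 kHz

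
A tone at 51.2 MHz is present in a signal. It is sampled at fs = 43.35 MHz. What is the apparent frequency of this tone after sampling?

7.85 MHz

51.2 MHz mod fs = 7.85 MHz.
7.85 MHz ≤ fs/2 = 21.675 MHz, appears at 7.85 MHz.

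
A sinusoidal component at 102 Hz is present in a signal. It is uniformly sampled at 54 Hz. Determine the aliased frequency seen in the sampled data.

6 Hz

102 Hz mod fs = 48 Hz.
48 Hz > fs/2 = 27 Hz, folds to fs − 48 Hz = 6 Hz.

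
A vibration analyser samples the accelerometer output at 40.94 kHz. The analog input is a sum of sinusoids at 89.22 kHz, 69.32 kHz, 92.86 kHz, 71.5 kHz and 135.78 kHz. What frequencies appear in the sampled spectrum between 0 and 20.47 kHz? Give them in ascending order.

7.34 kHz, 10.38 kHz, 10.98 kHz, 12.56 kHz, 12.96 kHz

fs/2 = 20.47 kHz.
89.22 kHz mod fs = 7.34 kHz.
7.34 kHz ≤ fs/2 = 20.47 kHz, appears at 7.34 kHz.
69.32 kHz mod fs = 28.38 kHz.
28.38 kHz > fs/2 = 20.47 kHz, folds to fs − 28.38 kHz = 12.56 kHz.
92.86 kHz mod fs = 10.98 kHz.
10.98 kHz ≤ fs/2 = 20.47 kHz, appears at 10.98 kHz.
71.5 kHz mod fs = 30.56 kHz.
30.56 kHz > fs/2 = 20.47 kHz, folds to fs − 30.56 kHz = 10.38 kHz.
135.78 kHz mod fs = 12.96 kHz.
12.96 kHz ≤ fs/2 = 20.47 kHz, appears at 12.96 kHz.
Distinct values: {7.34 kHz, 10.38 kHz, 10.98 kHz, 12.56 kHz, 12.96 kHz}.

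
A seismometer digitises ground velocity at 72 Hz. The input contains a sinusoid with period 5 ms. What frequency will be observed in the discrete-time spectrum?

T = 5 ms → f = 1/T = 200 Hz.
200 Hz mod fs = 56 Hz.
56 Hz > fs/2 = 36 Hz, folds to fs − 56 Hz = 16 Hz.

16 Hz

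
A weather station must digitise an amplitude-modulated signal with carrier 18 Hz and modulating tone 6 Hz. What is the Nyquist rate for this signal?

48 Hz

AM sidebands sit at fc ± fm = 12 Hz and 24 Hz.
Highest-frequency component: 24 Hz.
Nyquist rate = 2 × 24 Hz = 48 Hz.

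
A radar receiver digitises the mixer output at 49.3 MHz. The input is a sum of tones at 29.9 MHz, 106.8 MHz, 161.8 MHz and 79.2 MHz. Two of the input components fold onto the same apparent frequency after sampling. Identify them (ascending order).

fs/2 = 24.65 MHz.
29.9 MHz > fs/2 = 24.65 MHz, folds to fs − 29.9 MHz = 19.4 MHz.
106.8 MHz mod fs = 8.2 MHz.
8.2 MHz ≤ fs/2 = 24.65 MHz, appears at 8.2 MHz.
161.8 MHz mod fs = 13.9 MHz.
13.9 MHz ≤ fs/2 = 24.65 MHz, appears at 13.9 MHz.
79.2 MHz mod fs = 29.9 MHz.
29.9 MHz > fs/2 = 24.65 MHz, folds to fs − 29.9 MHz = 19.4 MHz.
29.9 MHz and 79.2 MHz both map to 19.4 MHz.

29.9 MHz, 79.2 MHz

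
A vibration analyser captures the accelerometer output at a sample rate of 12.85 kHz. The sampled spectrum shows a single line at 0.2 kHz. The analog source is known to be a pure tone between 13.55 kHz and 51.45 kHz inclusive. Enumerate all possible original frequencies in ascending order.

25.5 kHz, 25.9 kHz, 38.35 kHz, 38.75 kHz, 51.2 kHz

Frequencies that alias to 0.2 kHz are k·fs ± 0.2 kHz for integer k ≥ 0.
k=0: 0.2 kHz.
k=1: 12.65 kHz, 13.05 kHz.
k=2: 25.5 kHz, 25.9 kHz.
k=3: 38.35 kHz, 38.75 kHz.
k=4: 51.2 kHz, 51.6 kHz.
k=5: 64.05 kHz, 64.45 kHz.
Within [13.55 kHz, 51.45 kHz]: 25.5 kHz, 25.9 kHz, 38.35 kHz, 38.75 kHz, 51.2 kHz.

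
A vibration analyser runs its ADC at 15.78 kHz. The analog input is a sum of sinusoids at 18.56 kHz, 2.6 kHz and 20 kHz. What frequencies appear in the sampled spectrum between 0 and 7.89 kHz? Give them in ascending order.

2.6 kHz, 2.78 kHz, 4.22 kHz

fs/2 = 7.89 kHz.
18.56 kHz mod fs = 2.78 kHz.
2.78 kHz ≤ fs/2 = 7.89 kHz, appears at 2.78 kHz.
2.6 kHz ≤ fs/2 = 7.89 kHz, passes unchanged.
20 kHz mod fs = 4.22 kHz.
4.22 kHz ≤ fs/2 = 7.89 kHz, appears at 4.22 kHz.
Distinct values: {2.6 kHz, 2.78 kHz, 4.22 kHz}.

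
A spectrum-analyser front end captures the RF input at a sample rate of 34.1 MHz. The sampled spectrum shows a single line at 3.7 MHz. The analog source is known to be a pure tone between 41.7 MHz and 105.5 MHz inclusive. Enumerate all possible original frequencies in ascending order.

Frequencies that alias to 3.7 MHz are k·fs ± 3.7 MHz for integer k ≥ 0.
k=0: 3.7 MHz.
k=1: 30.4 MHz, 37.8 MHz.
k=2: 64.5 MHz, 71.9 MHz.
k=3: 98.6 MHz, 106 MHz.
k=4: 132.7 MHz, 140.1 MHz.
Within [41.7 MHz, 105.5 MHz]: 64.5 MHz, 71.9 MHz, 98.6 MHz.

64.5 MHz, 71.9 MHz, 98.6 MHz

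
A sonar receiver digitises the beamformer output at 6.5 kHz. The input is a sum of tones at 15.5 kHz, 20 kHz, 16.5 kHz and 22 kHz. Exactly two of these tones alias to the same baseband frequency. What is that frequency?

2.5 kHz

fs/2 = 3.25 kHz.
15.5 kHz mod fs = 2.5 kHz.
2.5 kHz ≤ fs/2 = 3.25 kHz, appears at 2.5 kHz.
20 kHz mod fs = 0.5 kHz.
0.5 kHz ≤ fs/2 = 3.25 kHz, appears at 0.5 kHz.
16.5 kHz mod fs = 3.5 kHz.
3.5 kHz > fs/2 = 3.25 kHz, folds to fs − 3.5 kHz = 3 kHz.
22 kHz mod fs = 2.5 kHz.
2.5 kHz ≤ fs/2 = 3.25 kHz, appears at 2.5 kHz.
15.5 kHz and 22 kHz both map to 2.5 kHz.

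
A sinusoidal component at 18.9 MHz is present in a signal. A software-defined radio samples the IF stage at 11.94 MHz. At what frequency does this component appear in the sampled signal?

4.98 MHz

18.9 MHz mod fs = 6.96 MHz.
6.96 MHz > fs/2 = 5.97 MHz, folds to fs − 6.96 MHz = 4.98 MHz.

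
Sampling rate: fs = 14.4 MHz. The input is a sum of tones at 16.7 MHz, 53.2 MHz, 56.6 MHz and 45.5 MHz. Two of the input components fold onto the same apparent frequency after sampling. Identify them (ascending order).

16.7 MHz, 45.5 MHz

fs/2 = 7.2 MHz.
16.7 MHz mod fs = 2.3 MHz.
2.3 MHz ≤ fs/2 = 7.2 MHz, appears at 2.3 MHz.
53.2 MHz mod fs = 10 MHz.
10 MHz > fs/2 = 7.2 MHz, folds to fs − 10 MHz = 4.4 MHz.
56.6 MHz mod fs = 13.4 MHz.
13.4 MHz > fs/2 = 7.2 MHz, folds to fs − 13.4 MHz = 1 MHz.
45.5 MHz mod fs = 2.3 MHz.
2.3 MHz ≤ fs/2 = 7.2 MHz, appears at 2.3 MHz.
16.7 MHz and 45.5 MHz both map to 2.3 MHz.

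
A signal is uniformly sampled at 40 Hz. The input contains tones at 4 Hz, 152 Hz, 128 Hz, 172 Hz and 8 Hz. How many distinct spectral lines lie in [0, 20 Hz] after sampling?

fs/2 = 20 Hz.
4 Hz ≤ fs/2 = 20 Hz, passes unchanged.
152 Hz mod fs = 32 Hz.
32 Hz > fs/2 = 20 Hz, folds to fs − 32 Hz = 8 Hz.
128 Hz mod fs = 8 Hz.
8 Hz ≤ fs/2 = 20 Hz, appears at 8 Hz.
172 Hz mod fs = 12 Hz.
12 Hz ≤ fs/2 = 20 Hz, appears at 12 Hz.
8 Hz ≤ fs/2 = 20 Hz, passes unchanged.
Distinct values: {4 Hz, 8 Hz, 12 Hz} → 3.

3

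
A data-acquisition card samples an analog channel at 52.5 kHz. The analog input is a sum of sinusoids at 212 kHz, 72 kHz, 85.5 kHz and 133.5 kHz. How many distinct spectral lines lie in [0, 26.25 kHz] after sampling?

3

fs/2 = 26.25 kHz.
212 kHz mod fs = 2 kHz.
2 kHz ≤ fs/2 = 26.25 kHz, appears at 2 kHz.
72 kHz mod fs = 19.5 kHz.
19.5 kHz ≤ fs/2 = 26.25 kHz, appears at 19.5 kHz.
85.5 kHz mod fs = 33 kHz.
33 kHz > fs/2 = 26.25 kHz, folds to fs − 33 kHz = 19.5 kHz.
133.5 kHz mod fs = 28.5 kHz.
28.5 kHz > fs/2 = 26.25 kHz, folds to fs − 28.5 kHz = 24 kHz.
Distinct values: {2 kHz, 19.5 kHz, 24 kHz} → 3.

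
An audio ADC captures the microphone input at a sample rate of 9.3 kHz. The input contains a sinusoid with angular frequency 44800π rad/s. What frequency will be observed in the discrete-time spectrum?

3.8 kHz

ω = 44800π rad/s → f = ω/(2π) = 22400 Hz = 22.4 kHz.
22.4 kHz mod fs = 3.8 kHz.
3.8 kHz ≤ fs/2 = 4.65 kHz, appears at 3.8 kHz.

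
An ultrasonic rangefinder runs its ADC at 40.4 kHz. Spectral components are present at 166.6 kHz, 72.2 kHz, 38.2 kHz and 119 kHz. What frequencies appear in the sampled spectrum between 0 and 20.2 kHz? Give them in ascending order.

fs/2 = 20.2 kHz.
166.6 kHz mod fs = 5 kHz.
5 kHz ≤ fs/2 = 20.2 kHz, appears at 5 kHz.
72.2 kHz mod fs = 31.8 kHz.
31.8 kHz > fs/2 = 20.2 kHz, folds to fs − 31.8 kHz = 8.6 kHz.
38.2 kHz > fs/2 = 20.2 kHz, folds to fs − 38.2 kHz = 2.2 kHz.
119 kHz mod fs = 38.2 kHz.
38.2 kHz > fs/2 = 20.2 kHz, folds to fs − 38.2 kHz = 2.2 kHz.
Distinct values: {2.2 kHz, 5 kHz, 8.6 kHz}.

2.2 kHz, 5 kHz, 8.6 kHz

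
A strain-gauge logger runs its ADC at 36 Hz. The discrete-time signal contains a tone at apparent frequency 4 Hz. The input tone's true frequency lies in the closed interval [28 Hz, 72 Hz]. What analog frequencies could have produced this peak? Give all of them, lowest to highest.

Frequencies that alias to 4 Hz are k·fs ± 4 Hz for integer k ≥ 0.
k=0: 4 Hz.
k=1: 32 Hz, 40 Hz.
k=2: 68 Hz, 76 Hz.
k=3: 104 Hz, 112 Hz.
Within [28 Hz, 72 Hz]: 32 Hz, 40 Hz, 68 Hz.

32 Hz, 40 Hz, 68 Hz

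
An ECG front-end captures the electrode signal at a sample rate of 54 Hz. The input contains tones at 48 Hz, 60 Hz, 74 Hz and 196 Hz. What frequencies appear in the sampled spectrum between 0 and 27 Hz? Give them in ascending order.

fs/2 = 27 Hz.
48 Hz > fs/2 = 27 Hz, folds to fs − 48 Hz = 6 Hz.
60 Hz mod fs = 6 Hz.
6 Hz ≤ fs/2 = 27 Hz, appears at 6 Hz.
74 Hz mod fs = 20 Hz.
20 Hz ≤ fs/2 = 27 Hz, appears at 20 Hz.
196 Hz mod fs = 34 Hz.
34 Hz > fs/2 = 27 Hz, folds to fs − 34 Hz = 20 Hz.
Distinct values: {6 Hz, 20 Hz}.

6 Hz, 20 Hz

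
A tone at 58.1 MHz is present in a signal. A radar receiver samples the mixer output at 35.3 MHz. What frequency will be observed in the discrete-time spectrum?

12.5 MHz

58.1 MHz mod fs = 22.8 MHz.
22.8 MHz > fs/2 = 17.65 MHz, folds to fs − 22.8 MHz = 12.5 MHz.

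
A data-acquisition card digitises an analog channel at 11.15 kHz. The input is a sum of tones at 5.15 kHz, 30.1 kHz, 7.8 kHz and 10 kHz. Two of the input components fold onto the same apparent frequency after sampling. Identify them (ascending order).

7.8 kHz, 30.1 kHz

fs/2 = 5.575 kHz.
5.15 kHz ≤ fs/2 = 5.575 kHz, passes unchanged.
30.1 kHz mod fs = 7.8 kHz.
7.8 kHz > fs/2 = 5.575 kHz, folds to fs − 7.8 kHz = 3.35 kHz.
7.8 kHz > fs/2 = 5.575 kHz, folds to fs − 7.8 kHz = 3.35 kHz.
10 kHz > fs/2 = 5.575 kHz, folds to fs − 10 kHz = 1.15 kHz.
7.8 kHz and 30.1 kHz both map to 3.35 kHz.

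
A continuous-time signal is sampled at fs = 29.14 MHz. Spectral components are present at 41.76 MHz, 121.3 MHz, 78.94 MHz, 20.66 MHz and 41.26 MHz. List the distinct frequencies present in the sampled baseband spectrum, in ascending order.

4.74 MHz, 8.48 MHz, 12.12 MHz, 12.62 MHz

fs/2 = 14.57 MHz.
41.76 MHz mod fs = 12.62 MHz.
12.62 MHz ≤ fs/2 = 14.57 MHz, appears at 12.62 MHz.
121.3 MHz mod fs = 4.74 MHz.
4.74 MHz ≤ fs/2 = 14.57 MHz, appears at 4.74 MHz.
78.94 MHz mod fs = 20.66 MHz.
20.66 MHz > fs/2 = 14.57 MHz, folds to fs − 20.66 MHz = 8.48 MHz.
20.66 MHz > fs/2 = 14.57 MHz, folds to fs − 20.66 MHz = 8.48 MHz.
41.26 MHz mod fs = 12.12 MHz.
12.12 MHz ≤ fs/2 = 14.57 MHz, appears at 12.12 MHz.
Distinct values: {4.74 MHz, 8.48 MHz, 12.12 MHz, 12.62 MHz}.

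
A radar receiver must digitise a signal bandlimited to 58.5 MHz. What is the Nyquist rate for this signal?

117 MHz

Nyquist rate = 2 × 58.5 MHz = 117 MHz.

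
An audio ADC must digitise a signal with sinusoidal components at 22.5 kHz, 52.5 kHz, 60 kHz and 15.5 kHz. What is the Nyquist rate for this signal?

Highest-frequency component: 60 kHz.
Nyquist rate = 2 × 60 kHz = 120 kHz.

120 kHz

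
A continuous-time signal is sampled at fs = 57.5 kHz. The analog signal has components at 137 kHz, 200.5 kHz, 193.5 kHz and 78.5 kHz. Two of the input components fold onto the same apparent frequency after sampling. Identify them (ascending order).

78.5 kHz, 193.5 kHz

fs/2 = 28.75 kHz.
137 kHz mod fs = 22 kHz.
22 kHz ≤ fs/2 = 28.75 kHz, appears at 22 kHz.
200.5 kHz mod fs = 28 kHz.
28 kHz ≤ fs/2 = 28.75 kHz, appears at 28 kHz.
193.5 kHz mod fs = 21 kHz.
21 kHz ≤ fs/2 = 28.75 kHz, appears at 21 kHz.
78.5 kHz mod fs = 21 kHz.
21 kHz ≤ fs/2 = 28.75 kHz, appears at 21 kHz.
78.5 kHz and 193.5 kHz both map to 21 kHz.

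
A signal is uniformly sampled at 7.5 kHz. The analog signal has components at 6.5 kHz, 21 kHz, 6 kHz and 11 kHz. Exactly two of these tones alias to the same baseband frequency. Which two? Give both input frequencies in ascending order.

fs/2 = 3.75 kHz.
6.5 kHz > fs/2 = 3.75 kHz, folds to fs − 6.5 kHz = 1 kHz.
21 kHz mod fs = 6 kHz.
6 kHz > fs/2 = 3.75 kHz, folds to fs − 6 kHz = 1.5 kHz.
6 kHz > fs/2 = 3.75 kHz, folds to fs − 6 kHz = 1.5 kHz.
11 kHz mod fs = 3.5 kHz.
3.5 kHz ≤ fs/2 = 3.75 kHz, appears at 3.5 kHz.
6 kHz and 21 kHz both map to 1.5 kHz.

6 kHz, 21 kHz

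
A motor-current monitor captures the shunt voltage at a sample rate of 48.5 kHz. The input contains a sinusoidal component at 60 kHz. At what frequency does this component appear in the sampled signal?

11.5 kHz

60 kHz mod fs = 11.5 kHz.
11.5 kHz ≤ fs/2 = 24.25 kHz, appears at 11.5 kHz.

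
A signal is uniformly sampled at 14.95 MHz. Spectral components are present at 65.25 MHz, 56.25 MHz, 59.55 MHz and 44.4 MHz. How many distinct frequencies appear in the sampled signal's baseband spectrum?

fs/2 = 7.475 MHz.
65.25 MHz mod fs = 5.45 MHz.
5.45 MHz ≤ fs/2 = 7.475 MHz, appears at 5.45 MHz.
56.25 MHz mod fs = 11.4 MHz.
11.4 MHz > fs/2 = 7.475 MHz, folds to fs − 11.4 MHz = 3.55 MHz.
59.55 MHz mod fs = 14.7 MHz.
14.7 MHz > fs/2 = 7.475 MHz, folds to fs − 14.7 MHz = 0.25 MHz.
44.4 MHz mod fs = 14.5 MHz.
14.5 MHz > fs/2 = 7.475 MHz, folds to fs − 14.5 MHz = 0.45 MHz.
Distinct values: {0.25 MHz, 0.45 MHz, 3.55 MHz, 5.45 MHz} → 4.

4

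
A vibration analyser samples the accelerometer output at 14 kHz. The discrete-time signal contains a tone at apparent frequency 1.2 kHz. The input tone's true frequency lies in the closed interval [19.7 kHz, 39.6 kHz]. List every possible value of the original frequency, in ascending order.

Frequencies that alias to 1.2 kHz are k·fs ± 1.2 kHz for integer k ≥ 0.
k=0: 1.2 kHz.
k=1: 12.8 kHz, 15.2 kHz.
k=2: 26.8 kHz, 29.2 kHz.
k=3: 40.8 kHz, 43.2 kHz.
Within [19.7 kHz, 39.6 kHz]: 26.8 kHz, 29.2 kHz.

26.8 kHz, 29.2 kHz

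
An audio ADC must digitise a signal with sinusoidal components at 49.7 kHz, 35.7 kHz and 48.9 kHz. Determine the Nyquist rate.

Highest-frequency component: 49.7 kHz.
Nyquist rate = 2 × 49.7 kHz = 99.4 kHz.

99.4 kHz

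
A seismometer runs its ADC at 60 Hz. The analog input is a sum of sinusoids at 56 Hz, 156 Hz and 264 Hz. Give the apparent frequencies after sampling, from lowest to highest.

4 Hz, 24 Hz

fs/2 = 30 Hz.
56 Hz > fs/2 = 30 Hz, folds to fs − 56 Hz = 4 Hz.
156 Hz mod fs = 36 Hz.
36 Hz > fs/2 = 30 Hz, folds to fs − 36 Hz = 24 Hz.
264 Hz mod fs = 24 Hz.
24 Hz ≤ fs/2 = 30 Hz, appears at 24 Hz.
Distinct values: {4 Hz, 24 Hz}.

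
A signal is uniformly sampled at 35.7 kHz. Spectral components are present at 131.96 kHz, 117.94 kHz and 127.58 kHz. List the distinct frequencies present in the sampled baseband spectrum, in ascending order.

fs/2 = 17.85 kHz.
131.96 kHz mod fs = 24.86 kHz.
24.86 kHz > fs/2 = 17.85 kHz, folds to fs − 24.86 kHz = 10.84 kHz.
117.94 kHz mod fs = 10.84 kHz.
10.84 kHz ≤ fs/2 = 17.85 kHz, appears at 10.84 kHz.
127.58 kHz mod fs = 20.48 kHz.
20.48 kHz > fs/2 = 17.85 kHz, folds to fs − 20.48 kHz = 15.22 kHz.
Distinct values: {10.84 kHz, 15.22 kHz}.

10.84 kHz, 15.22 kHz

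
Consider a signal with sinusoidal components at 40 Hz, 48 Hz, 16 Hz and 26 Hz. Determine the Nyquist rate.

Highest-frequency component: 48 Hz.
Nyquist rate = 2 × 48 Hz = 96 Hz.

96 Hz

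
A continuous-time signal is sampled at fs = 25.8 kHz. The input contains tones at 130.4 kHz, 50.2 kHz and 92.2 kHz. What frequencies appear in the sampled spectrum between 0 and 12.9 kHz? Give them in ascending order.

1.4 kHz, 11 kHz

fs/2 = 12.9 kHz.
130.4 kHz mod fs = 1.4 kHz.
1.4 kHz ≤ fs/2 = 12.9 kHz, appears at 1.4 kHz.
50.2 kHz mod fs = 24.4 kHz.
24.4 kHz > fs/2 = 12.9 kHz, folds to fs − 24.4 kHz = 1.4 kHz.
92.2 kHz mod fs = 14.8 kHz.
14.8 kHz > fs/2 = 12.9 kHz, folds to fs − 14.8 kHz = 11 kHz.
Distinct values: {1.4 kHz, 11 kHz}.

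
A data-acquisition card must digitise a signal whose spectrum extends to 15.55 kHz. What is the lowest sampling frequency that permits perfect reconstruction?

31.1 kHz

Nyquist rate = 2 × 15.55 kHz = 31.1 kHz.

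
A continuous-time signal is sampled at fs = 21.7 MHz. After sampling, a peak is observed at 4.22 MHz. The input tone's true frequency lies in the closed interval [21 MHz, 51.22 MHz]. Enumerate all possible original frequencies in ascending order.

25.92 MHz, 39.18 MHz, 47.62 MHz

Frequencies that alias to 4.22 MHz are k·fs ± 4.22 MHz for integer k ≥ 0.
k=0: 4.22 MHz.
k=1: 17.48 MHz, 25.92 MHz.
k=2: 39.18 MHz, 47.62 MHz.
k=3: 60.88 MHz, 69.32 MHz.
Within [21 MHz, 51.22 MHz]: 25.92 MHz, 39.18 MHz, 47.62 MHz.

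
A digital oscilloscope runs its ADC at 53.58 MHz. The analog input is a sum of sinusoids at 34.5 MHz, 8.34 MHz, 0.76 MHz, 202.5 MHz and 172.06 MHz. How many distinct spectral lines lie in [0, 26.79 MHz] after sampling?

fs/2 = 26.79 MHz.
34.5 MHz > fs/2 = 26.79 MHz, folds to fs − 34.5 MHz = 19.08 MHz.
8.34 MHz ≤ fs/2 = 26.79 MHz, passes unchanged.
0.76 MHz ≤ fs/2 = 26.79 MHz, passes unchanged.
202.5 MHz mod fs = 41.76 MHz.
41.76 MHz > fs/2 = 26.79 MHz, folds to fs − 41.76 MHz = 11.82 MHz.
172.06 MHz mod fs = 11.32 MHz.
11.32 MHz ≤ fs/2 = 26.79 MHz, appears at 11.32 MHz.
Distinct values: {0.76 MHz, 8.34 MHz, 11.32 MHz, 11.82 MHz, 19.08 MHz} → 5.

5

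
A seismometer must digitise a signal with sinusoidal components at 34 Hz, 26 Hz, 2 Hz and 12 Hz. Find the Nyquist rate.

Highest-frequency component: 34 Hz.
Nyquist rate = 2 × 34 Hz = 68 Hz.

68 Hz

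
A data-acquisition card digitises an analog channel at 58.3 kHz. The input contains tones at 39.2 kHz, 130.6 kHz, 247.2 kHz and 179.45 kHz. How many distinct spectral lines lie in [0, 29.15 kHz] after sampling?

3

fs/2 = 29.15 kHz.
39.2 kHz > fs/2 = 29.15 kHz, folds to fs − 39.2 kHz = 19.1 kHz.
130.6 kHz mod fs = 14 kHz.
14 kHz ≤ fs/2 = 29.15 kHz, appears at 14 kHz.
247.2 kHz mod fs = 14 kHz.
14 kHz ≤ fs/2 = 29.15 kHz, appears at 14 kHz.
179.45 kHz mod fs = 4.55 kHz.
4.55 kHz ≤ fs/2 = 29.15 kHz, appears at 4.55 kHz.
Distinct values: {4.55 kHz, 14 kHz, 19.1 kHz} → 3.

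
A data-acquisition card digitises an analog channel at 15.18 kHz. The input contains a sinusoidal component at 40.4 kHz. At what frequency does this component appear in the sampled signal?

5.14 kHz

40.4 kHz mod fs = 10.04 kHz.
10.04 kHz > fs/2 = 7.59 kHz, folds to fs − 10.04 kHz = 5.14 kHz.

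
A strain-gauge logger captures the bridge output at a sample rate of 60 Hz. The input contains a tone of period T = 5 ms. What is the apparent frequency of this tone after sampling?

20 Hz

T = 5 ms → f = 1/T = 200 Hz.
200 Hz mod fs = 20 Hz.
20 Hz ≤ fs/2 = 30 Hz, appears at 20 Hz.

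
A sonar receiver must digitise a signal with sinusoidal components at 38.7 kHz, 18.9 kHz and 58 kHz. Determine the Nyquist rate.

116 kHz

Highest-frequency component: 58 kHz.
Nyquist rate = 2 × 58 kHz = 116 kHz.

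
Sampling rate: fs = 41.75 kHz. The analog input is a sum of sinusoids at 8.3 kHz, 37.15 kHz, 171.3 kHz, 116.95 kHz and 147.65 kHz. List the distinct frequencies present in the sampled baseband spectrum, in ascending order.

4.3 kHz, 4.6 kHz, 8.3 kHz, 19.35 kHz

fs/2 = 20.875 kHz.
8.3 kHz ≤ fs/2 = 20.875 kHz, passes unchanged.
37.15 kHz > fs/2 = 20.875 kHz, folds to fs − 37.15 kHz = 4.6 kHz.
171.3 kHz mod fs = 4.3 kHz.
4.3 kHz ≤ fs/2 = 20.875 kHz, appears at 4.3 kHz.
116.95 kHz mod fs = 33.45 kHz.
33.45 kHz > fs/2 = 20.875 kHz, folds to fs − 33.45 kHz = 8.3 kHz.
147.65 kHz mod fs = 22.4 kHz.
22.4 kHz > fs/2 = 20.875 kHz, folds to fs − 22.4 kHz = 19.35 kHz.
Distinct values: {4.3 kHz, 4.6 kHz, 8.3 kHz, 19.35 kHz}.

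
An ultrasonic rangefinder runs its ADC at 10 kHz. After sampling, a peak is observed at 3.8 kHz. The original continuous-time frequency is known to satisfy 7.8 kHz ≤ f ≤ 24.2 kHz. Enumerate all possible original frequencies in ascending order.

13.8 kHz, 16.2 kHz, 23.8 kHz

Frequencies that alias to 3.8 kHz are k·fs ± 3.8 kHz for integer k ≥ 0.
k=0: 3.8 kHz.
k=1: 6.2 kHz, 13.8 kHz.
k=2: 16.2 kHz, 23.8 kHz.
k=3: 26.2 kHz, 33.8 kHz.
Within [7.8 kHz, 24.2 kHz]: 13.8 kHz, 16.2 kHz, 23.8 kHz.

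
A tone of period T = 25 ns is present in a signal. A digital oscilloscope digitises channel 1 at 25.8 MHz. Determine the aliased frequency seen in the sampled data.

T = 25 ns → f = 1/T = 40 MHz.
40 MHz mod fs = 14.2 MHz.
14.2 MHz > fs/2 = 12.9 MHz, folds to fs − 14.2 MHz = 11.6 MHz.

11.6 MHz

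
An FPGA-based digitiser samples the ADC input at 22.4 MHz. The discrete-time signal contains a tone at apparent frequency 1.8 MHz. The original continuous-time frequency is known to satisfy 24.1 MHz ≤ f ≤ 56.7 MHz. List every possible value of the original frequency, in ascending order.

Frequencies that alias to 1.8 MHz are k·fs ± 1.8 MHz for integer k ≥ 0.
k=0: 1.8 MHz.
k=1: 20.6 MHz, 24.2 MHz.
k=2: 43 MHz, 46.6 MHz.
k=3: 65.4 MHz, 69 MHz.
Within [24.1 MHz, 56.7 MHz]: 24.2 MHz, 43 MHz, 46.6 MHz.

24.2 MHz, 43 MHz, 46.6 MHz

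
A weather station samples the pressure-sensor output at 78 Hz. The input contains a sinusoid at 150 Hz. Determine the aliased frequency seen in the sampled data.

150 Hz mod fs = 72 Hz.
72 Hz > fs/2 = 39 Hz, folds to fs − 72 Hz = 6 Hz.

6 Hz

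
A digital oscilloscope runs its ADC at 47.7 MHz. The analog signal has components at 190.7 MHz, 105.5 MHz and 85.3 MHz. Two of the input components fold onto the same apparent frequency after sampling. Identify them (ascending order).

85.3 MHz, 105.5 MHz

fs/2 = 23.85 MHz.
190.7 MHz mod fs = 47.6 MHz.
47.6 MHz > fs/2 = 23.85 MHz, folds to fs − 47.6 MHz = 0.1 MHz.
105.5 MHz mod fs = 10.1 MHz.
10.1 MHz ≤ fs/2 = 23.85 MHz, appears at 10.1 MHz.
85.3 MHz mod fs = 37.6 MHz.
37.6 MHz > fs/2 = 23.85 MHz, folds to fs − 37.6 MHz = 10.1 MHz.
85.3 MHz and 105.5 MHz both map to 10.1 MHz.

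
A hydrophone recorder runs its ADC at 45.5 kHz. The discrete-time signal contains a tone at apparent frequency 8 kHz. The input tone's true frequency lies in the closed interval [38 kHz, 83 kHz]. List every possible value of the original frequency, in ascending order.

53.5 kHz, 83 kHz

Frequencies that alias to 8 kHz are k·fs ± 8 kHz for integer k ≥ 0.
k=0: 8 kHz.
k=1: 37.5 kHz, 53.5 kHz.
k=2: 83 kHz, 99 kHz.
k=3: 128.5 kHz, 144.5 kHz.
Within [38 kHz, 83 kHz]: 53.5 kHz, 83 kHz.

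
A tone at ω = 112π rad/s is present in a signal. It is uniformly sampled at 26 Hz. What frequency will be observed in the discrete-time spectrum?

4 Hz

ω = 112π rad/s → f = ω/(2π) = 56 Hz.
56 Hz mod fs = 4 Hz.
4 Hz ≤ fs/2 = 13 Hz, appears at 4 Hz.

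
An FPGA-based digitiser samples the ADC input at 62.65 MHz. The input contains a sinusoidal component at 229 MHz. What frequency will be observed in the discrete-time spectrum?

21.6 MHz

229 MHz mod fs = 41.05 MHz.
41.05 MHz > fs/2 = 31.325 MHz, folds to fs − 41.05 MHz = 21.6 MHz.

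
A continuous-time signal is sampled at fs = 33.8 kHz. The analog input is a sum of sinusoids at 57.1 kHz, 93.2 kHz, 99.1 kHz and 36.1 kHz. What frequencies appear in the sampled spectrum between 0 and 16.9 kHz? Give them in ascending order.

2.3 kHz, 8.2 kHz, 10.5 kHz

fs/2 = 16.9 kHz.
57.1 kHz mod fs = 23.3 kHz.
23.3 kHz > fs/2 = 16.9 kHz, folds to fs − 23.3 kHz = 10.5 kHz.
93.2 kHz mod fs = 25.6 kHz.
25.6 kHz > fs/2 = 16.9 kHz, folds to fs − 25.6 kHz = 8.2 kHz.
99.1 kHz mod fs = 31.5 kHz.
31.5 kHz > fs/2 = 16.9 kHz, folds to fs − 31.5 kHz = 2.3 kHz.
36.1 kHz mod fs = 2.3 kHz.
2.3 kHz ≤ fs/2 = 16.9 kHz, appears at 2.3 kHz.
Distinct values: {2.3 kHz, 8.2 kHz, 10.5 kHz}.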